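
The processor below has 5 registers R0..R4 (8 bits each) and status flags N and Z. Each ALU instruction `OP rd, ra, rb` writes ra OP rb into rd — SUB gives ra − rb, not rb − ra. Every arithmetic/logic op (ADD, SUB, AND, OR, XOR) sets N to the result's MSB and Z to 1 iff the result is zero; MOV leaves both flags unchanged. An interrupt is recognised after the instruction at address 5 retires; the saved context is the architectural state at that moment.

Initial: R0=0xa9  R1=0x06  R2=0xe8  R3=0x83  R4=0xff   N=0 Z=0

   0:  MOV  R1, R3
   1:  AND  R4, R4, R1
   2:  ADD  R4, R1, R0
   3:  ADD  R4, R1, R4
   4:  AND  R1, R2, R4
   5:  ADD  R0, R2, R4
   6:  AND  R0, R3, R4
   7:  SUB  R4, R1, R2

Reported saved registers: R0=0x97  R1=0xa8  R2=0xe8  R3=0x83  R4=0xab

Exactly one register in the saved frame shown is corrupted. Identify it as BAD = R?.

BAD = R4

after  0: R0=0xa9 R1=0x83 R2=0xe8 R3=0x83 R4=0xff  N=0 Z=0
after  1: R0=0xa9 R1=0x83 R2=0xe8 R3=0x83 R4=0x83  N=1 Z=0
after  2: R0=0xa9 R1=0x83 R2=0xe8 R3=0x83 R4=0x2c  N=0 Z=0
after  3: R0=0xa9 R1=0x83 R2=0xe8 R3=0x83 R4=0xaf  N=1 Z=0
after  4: R0=0xa9 R1=0xa8 R2=0xe8 R3=0x83 R4=0xaf  N=1 Z=0
after  5: R0=0x97 R1=0xa8 R2=0xe8 R3=0x83 R4=0xaf  N=1 Z=0
-- IRQ taken; context saved, return-PC = 6 --
mismatch: R4: reported 0xab vs actual 0xaf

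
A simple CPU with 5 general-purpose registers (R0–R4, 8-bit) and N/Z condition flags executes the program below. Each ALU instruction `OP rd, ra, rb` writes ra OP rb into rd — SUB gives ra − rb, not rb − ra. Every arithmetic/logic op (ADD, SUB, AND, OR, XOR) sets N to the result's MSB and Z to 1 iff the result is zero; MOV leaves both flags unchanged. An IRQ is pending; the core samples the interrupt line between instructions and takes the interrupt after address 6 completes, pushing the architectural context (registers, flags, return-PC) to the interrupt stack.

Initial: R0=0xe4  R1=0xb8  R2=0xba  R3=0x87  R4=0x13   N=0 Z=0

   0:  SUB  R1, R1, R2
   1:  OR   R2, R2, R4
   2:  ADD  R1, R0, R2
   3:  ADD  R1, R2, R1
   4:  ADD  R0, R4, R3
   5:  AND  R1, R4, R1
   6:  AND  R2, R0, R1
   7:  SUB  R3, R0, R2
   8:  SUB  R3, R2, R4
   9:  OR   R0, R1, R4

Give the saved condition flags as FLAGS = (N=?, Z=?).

after  0: R0=0xe4 R1=0xfe R2=0xba R3=0x87 R4=0x13  N=1 Z=0
after  1: R0=0xe4 R1=0xfe R2=0xbb R3=0x87 R4=0x13  N=1 Z=0
after  2: R0=0xe4 R1=0x9f R2=0xbb R3=0x87 R4=0x13  N=1 Z=0
after  3: R0=0xe4 R1=0x5a R2=0xbb R3=0x87 R4=0x13  N=0 Z=0
after  4: R0=0x9a R1=0x5a R2=0xbb R3=0x87 R4=0x13  N=1 Z=0
after  5: R0=0x9a R1=0x12 R2=0xbb R3=0x87 R4=0x13  N=0 Z=0
after  6: R0=0x9a R1=0x12 R2=0x12 R3=0x87 R4=0x13  N=0 Z=0
-- IRQ taken; context saved, return-PC = 7 --

FLAGS = (N=0, Z=0)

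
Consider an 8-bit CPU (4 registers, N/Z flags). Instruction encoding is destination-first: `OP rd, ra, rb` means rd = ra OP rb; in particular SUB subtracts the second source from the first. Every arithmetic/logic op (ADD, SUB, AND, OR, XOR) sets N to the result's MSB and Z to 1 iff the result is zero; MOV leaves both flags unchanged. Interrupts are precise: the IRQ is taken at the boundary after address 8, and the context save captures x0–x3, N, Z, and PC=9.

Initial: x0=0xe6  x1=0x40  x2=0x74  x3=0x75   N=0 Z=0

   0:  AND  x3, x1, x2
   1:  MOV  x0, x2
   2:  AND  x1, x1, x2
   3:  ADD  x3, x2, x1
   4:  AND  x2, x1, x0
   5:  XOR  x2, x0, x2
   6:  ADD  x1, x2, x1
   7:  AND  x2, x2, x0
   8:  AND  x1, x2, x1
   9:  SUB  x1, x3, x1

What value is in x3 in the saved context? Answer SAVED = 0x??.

after  0: x0=0xe6 x1=0x40 x2=0x74 x3=0x40  N=0 Z=0
after  1: x0=0x74 x1=0x40 x2=0x74 x3=0x40  N=0 Z=0
after  2: x0=0x74 x1=0x40 x2=0x74 x3=0x40  N=0 Z=0
after  3: x0=0x74 x1=0x40 x2=0x74 x3=0xb4  N=1 Z=0
after  4: x0=0x74 x1=0x40 x2=0x40 x3=0xb4  N=0 Z=0
after  5: x0=0x74 x1=0x40 x2=0x34 x3=0xb4  N=0 Z=0
after  6: x0=0x74 x1=0x74 x2=0x34 x3=0xb4  N=0 Z=0
after  7: x0=0x74 x1=0x74 x2=0x34 x3=0xb4  N=0 Z=0
after  8: x0=0x74 x1=0x34 x2=0x34 x3=0xb4  N=0 Z=0
-- IRQ taken; context saved, return-PC = 9 --

SAVED = 0xb4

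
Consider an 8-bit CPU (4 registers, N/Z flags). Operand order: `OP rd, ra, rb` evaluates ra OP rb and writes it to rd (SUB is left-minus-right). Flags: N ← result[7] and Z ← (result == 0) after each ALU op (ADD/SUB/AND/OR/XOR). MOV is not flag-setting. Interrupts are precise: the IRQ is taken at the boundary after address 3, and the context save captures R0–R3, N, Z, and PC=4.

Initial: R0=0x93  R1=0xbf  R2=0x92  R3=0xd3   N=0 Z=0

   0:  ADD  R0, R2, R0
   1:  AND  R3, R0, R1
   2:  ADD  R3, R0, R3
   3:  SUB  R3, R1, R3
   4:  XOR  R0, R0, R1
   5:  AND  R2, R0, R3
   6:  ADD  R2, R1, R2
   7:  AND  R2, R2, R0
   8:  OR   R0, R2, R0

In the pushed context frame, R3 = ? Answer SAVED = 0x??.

after  0: R0=0x25 R1=0xbf R2=0x92 R3=0xd3  N=0 Z=0
after  1: R0=0x25 R1=0xbf R2=0x92 R3=0x25  N=0 Z=0
after  2: R0=0x25 R1=0xbf R2=0x92 R3=0x4a  N=0 Z=0
after  3: R0=0x25 R1=0xbf R2=0x92 R3=0x75  N=0 Z=0
-- IRQ taken; context saved, return-PC = 4 --

SAVED = 0x75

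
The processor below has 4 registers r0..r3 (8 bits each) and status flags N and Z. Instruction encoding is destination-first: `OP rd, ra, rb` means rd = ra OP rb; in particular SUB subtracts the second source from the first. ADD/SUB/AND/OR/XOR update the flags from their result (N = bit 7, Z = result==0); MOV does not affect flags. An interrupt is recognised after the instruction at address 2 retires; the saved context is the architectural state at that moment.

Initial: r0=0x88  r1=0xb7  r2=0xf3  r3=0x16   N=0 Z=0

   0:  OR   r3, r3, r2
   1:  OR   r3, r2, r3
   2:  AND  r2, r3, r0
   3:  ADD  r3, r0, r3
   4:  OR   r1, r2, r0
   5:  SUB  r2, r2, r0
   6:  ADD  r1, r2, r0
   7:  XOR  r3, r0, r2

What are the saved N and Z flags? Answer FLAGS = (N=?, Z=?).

FLAGS = (N=1, Z=0)

after  0: r0=0x88 r1=0xb7 r2=0xf3 r3=0xf7  N=1 Z=0
after  1: r0=0x88 r1=0xb7 r2=0xf3 r3=0xf7  N=1 Z=0
after  2: r0=0x88 r1=0xb7 r2=0x80 r3=0xf7  N=1 Z=0
-- IRQ taken; context saved, return-PC = 3 --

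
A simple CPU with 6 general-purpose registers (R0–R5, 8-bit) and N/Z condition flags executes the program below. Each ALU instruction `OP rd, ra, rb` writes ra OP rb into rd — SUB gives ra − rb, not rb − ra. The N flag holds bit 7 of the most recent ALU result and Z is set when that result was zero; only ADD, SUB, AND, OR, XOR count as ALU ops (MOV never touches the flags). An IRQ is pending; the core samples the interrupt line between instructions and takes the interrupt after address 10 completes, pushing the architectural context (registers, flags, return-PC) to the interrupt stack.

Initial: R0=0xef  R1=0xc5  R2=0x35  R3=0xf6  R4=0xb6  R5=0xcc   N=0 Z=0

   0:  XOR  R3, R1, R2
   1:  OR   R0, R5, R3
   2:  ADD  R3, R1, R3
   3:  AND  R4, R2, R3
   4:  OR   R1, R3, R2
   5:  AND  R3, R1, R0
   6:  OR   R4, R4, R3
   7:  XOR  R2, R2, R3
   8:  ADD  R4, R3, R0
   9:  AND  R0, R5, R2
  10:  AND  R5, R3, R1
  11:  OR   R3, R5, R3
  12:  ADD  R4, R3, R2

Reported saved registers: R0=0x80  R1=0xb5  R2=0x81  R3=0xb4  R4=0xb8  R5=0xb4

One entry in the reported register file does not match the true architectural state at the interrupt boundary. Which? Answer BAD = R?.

BAD = R4

after  0: R0=0xef R1=0xc5 R2=0x35 R3=0xf0 R4=0xb6 R5=0xcc  N=1 Z=0
after  1: R0=0xfc R1=0xc5 R2=0x35 R3=0xf0 R4=0xb6 R5=0xcc  N=1 Z=0
after  2: R0=0xfc R1=0xc5 R2=0x35 R3=0xb5 R4=0xb6 R5=0xcc  N=1 Z=0
after  3: R0=0xfc R1=0xc5 R2=0x35 R3=0xb5 R4=0x35 R5=0xcc  N=0 Z=0
after  4: R0=0xfc R1=0xb5 R2=0x35 R3=0xb5 R4=0x35 R5=0xcc  N=1 Z=0
after  5: R0=0xfc R1=0xb5 R2=0x35 R3=0xb4 R4=0x35 R5=0xcc  N=1 Z=0
after  6: R0=0xfc R1=0xb5 R2=0x35 R3=0xb4 R4=0xb5 R5=0xcc  N=1 Z=0
after  7: R0=0xfc R1=0xb5 R2=0x81 R3=0xb4 R4=0xb5 R5=0xcc  N=1 Z=0
after  8: R0=0xfc R1=0xb5 R2=0x81 R3=0xb4 R4=0xb0 R5=0xcc  N=1 Z=0
after  9: R0=0x80 R1=0xb5 R2=0x81 R3=0xb4 R4=0xb0 R5=0xcc  N=1 Z=0
after 10: R0=0x80 R1=0xb5 R2=0x81 R3=0xb4 R4=0xb0 R5=0xb4  N=1 Z=0
-- IRQ taken; context saved, return-PC = 11 --
mismatch: R4: reported 0xb8 vs actual 0xb0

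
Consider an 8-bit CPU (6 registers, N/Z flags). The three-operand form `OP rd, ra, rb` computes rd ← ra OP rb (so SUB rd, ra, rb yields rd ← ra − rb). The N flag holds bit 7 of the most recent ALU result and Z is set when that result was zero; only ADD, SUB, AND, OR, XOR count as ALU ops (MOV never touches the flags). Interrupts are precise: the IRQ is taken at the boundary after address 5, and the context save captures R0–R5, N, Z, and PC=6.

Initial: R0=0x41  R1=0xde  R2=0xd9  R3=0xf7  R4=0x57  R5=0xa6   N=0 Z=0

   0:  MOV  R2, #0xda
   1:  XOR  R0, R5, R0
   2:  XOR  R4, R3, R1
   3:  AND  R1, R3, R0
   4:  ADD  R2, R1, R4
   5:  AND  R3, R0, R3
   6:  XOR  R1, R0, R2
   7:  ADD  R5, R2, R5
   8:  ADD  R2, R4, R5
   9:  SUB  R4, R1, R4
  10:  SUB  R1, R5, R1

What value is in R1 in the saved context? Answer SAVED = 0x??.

after  0: R0=0x41 R1=0xde R2=0xda R3=0xf7 R4=0x57 R5=0xa6  N=0 Z=0
after  1: R0=0xe7 R1=0xde R2=0xda R3=0xf7 R4=0x57 R5=0xa6  N=1 Z=0
after  2: R0=0xe7 R1=0xde R2=0xda R3=0xf7 R4=0x29 R5=0xa6  N=0 Z=0
after  3: R0=0xe7 R1=0xe7 R2=0xda R3=0xf7 R4=0x29 R5=0xa6  N=1 Z=0
after  4: R0=0xe7 R1=0xe7 R2=0x10 R3=0xf7 R4=0x29 R5=0xa6  N=0 Z=0
after  5: R0=0xe7 R1=0xe7 R2=0x10 R3=0xe7 R4=0x29 R5=0xa6  N=1 Z=0
-- IRQ taken; context saved, return-PC = 6 --

SAVED = 0xe7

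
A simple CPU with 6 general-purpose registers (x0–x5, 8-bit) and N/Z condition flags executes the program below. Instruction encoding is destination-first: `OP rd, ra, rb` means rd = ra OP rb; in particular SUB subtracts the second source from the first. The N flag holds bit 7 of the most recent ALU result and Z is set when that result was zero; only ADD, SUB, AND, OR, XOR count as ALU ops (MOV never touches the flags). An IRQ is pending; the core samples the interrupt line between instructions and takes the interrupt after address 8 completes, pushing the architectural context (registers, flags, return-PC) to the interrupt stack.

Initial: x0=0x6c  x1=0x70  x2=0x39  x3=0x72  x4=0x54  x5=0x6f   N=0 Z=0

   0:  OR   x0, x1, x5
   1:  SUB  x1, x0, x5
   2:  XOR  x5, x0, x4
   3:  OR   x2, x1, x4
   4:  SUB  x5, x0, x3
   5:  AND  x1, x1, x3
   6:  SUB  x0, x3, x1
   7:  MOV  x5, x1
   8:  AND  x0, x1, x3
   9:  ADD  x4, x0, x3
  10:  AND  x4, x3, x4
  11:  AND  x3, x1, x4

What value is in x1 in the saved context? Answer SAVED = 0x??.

SAVED = 0x10

after  0: x0=0x7f x1=0x70 x2=0x39 x3=0x72 x4=0x54 x5=0x6f  N=0 Z=0
after  1: x0=0x7f x1=0x10 x2=0x39 x3=0x72 x4=0x54 x5=0x6f  N=0 Z=0
after  2: x0=0x7f x1=0x10 x2=0x39 x3=0x72 x4=0x54 x5=0x2b  N=0 Z=0
after  3: x0=0x7f x1=0x10 x2=0x54 x3=0x72 x4=0x54 x5=0x2b  N=0 Z=0
after  4: x0=0x7f x1=0x10 x2=0x54 x3=0x72 x4=0x54 x5=0x0d  N=0 Z=0
after  5: x0=0x7f x1=0x10 x2=0x54 x3=0x72 x4=0x54 x5=0x0d  N=0 Z=0
after  6: x0=0x62 x1=0x10 x2=0x54 x3=0x72 x4=0x54 x5=0x0d  N=0 Z=0
after  7: x0=0x62 x1=0x10 x2=0x54 x3=0x72 x4=0x54 x5=0x10  N=0 Z=0
after  8: x0=0x10 x1=0x10 x2=0x54 x3=0x72 x4=0x54 x5=0x10  N=0 Z=0
-- IRQ taken; context saved, return-PC = 9 --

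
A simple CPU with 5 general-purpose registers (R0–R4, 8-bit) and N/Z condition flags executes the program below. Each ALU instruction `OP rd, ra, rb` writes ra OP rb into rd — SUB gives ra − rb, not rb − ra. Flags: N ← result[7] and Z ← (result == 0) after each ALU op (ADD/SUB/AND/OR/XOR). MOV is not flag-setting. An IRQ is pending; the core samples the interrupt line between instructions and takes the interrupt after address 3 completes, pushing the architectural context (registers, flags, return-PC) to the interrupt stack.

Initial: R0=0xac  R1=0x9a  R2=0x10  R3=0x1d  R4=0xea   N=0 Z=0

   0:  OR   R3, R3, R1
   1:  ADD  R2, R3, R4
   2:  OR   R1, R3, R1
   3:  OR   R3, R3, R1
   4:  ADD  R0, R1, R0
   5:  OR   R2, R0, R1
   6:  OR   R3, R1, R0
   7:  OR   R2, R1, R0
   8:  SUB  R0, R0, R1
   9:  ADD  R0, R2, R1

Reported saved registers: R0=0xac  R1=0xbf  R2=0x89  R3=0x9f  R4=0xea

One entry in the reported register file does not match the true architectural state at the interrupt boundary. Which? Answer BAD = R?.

after  0: R0=0xac R1=0x9a R2=0x10 R3=0x9f R4=0xea  N=1 Z=0
after  1: R0=0xac R1=0x9a R2=0x89 R3=0x9f R4=0xea  N=1 Z=0
after  2: R0=0xac R1=0x9f R2=0x89 R3=0x9f R4=0xea  N=1 Z=0
after  3: R0=0xac R1=0x9f R2=0x89 R3=0x9f R4=0xea  N=1 Z=0
-- IRQ taken; context saved, return-PC = 4 --
mismatch: R1: reported 0xbf vs actual 0x9f

BAD = R1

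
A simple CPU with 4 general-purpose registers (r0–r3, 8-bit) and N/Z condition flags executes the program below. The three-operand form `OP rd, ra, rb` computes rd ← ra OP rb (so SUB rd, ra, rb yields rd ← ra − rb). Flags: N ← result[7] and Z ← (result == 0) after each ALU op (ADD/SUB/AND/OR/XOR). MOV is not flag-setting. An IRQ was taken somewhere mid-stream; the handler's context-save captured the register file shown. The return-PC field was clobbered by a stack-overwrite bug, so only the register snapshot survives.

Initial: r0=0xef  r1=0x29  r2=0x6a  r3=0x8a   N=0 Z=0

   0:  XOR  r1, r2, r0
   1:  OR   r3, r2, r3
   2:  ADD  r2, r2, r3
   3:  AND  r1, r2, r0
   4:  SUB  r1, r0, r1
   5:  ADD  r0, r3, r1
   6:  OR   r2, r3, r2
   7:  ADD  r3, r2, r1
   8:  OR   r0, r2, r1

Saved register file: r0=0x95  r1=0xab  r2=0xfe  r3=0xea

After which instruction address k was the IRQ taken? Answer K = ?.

K = 6

after  0: r0=0xef r1=0x85 r2=0x6a r3=0x8a  N=1 Z=0
after  1: r0=0xef r1=0x85 r2=0x6a r3=0xea  N=1 Z=0
after  2: r0=0xef r1=0x85 r2=0x54 r3=0xea  N=0 Z=0
after  3: r0=0xef r1=0x44 r2=0x54 r3=0xea  N=0 Z=0
after  4: r0=0xef r1=0xab r2=0x54 r3=0xea  N=1 Z=0
after  5: r0=0x95 r1=0xab r2=0x54 r3=0xea  N=1 Z=0
after  6: r0=0x95 r1=0xab r2=0xfe r3=0xea  N=1 Z=0
-- IRQ taken; context saved, return-PC = 7 --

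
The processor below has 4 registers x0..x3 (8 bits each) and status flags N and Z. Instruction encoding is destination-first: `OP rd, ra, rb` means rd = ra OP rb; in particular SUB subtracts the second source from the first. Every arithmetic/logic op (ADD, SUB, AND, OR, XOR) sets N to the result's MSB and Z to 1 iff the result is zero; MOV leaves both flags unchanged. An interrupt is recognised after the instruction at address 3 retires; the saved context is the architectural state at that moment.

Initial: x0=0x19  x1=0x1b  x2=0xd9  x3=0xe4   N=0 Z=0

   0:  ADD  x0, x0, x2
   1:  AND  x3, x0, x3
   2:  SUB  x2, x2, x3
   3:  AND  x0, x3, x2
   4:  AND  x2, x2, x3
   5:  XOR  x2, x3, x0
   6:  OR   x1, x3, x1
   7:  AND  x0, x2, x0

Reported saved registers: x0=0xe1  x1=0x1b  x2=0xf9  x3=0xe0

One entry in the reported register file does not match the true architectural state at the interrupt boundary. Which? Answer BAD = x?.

after  0: x0=0xf2 x1=0x1b x2=0xd9 x3=0xe4  N=1 Z=0
after  1: x0=0xf2 x1=0x1b x2=0xd9 x3=0xe0  N=1 Z=0
after  2: x0=0xf2 x1=0x1b x2=0xf9 x3=0xe0  N=1 Z=0
after  3: x0=0xe0 x1=0x1b x2=0xf9 x3=0xe0  N=1 Z=0
-- IRQ taken; context saved, return-PC = 4 --
mismatch: x0: reported 0xe1 vs actual 0xe0

BAD = x0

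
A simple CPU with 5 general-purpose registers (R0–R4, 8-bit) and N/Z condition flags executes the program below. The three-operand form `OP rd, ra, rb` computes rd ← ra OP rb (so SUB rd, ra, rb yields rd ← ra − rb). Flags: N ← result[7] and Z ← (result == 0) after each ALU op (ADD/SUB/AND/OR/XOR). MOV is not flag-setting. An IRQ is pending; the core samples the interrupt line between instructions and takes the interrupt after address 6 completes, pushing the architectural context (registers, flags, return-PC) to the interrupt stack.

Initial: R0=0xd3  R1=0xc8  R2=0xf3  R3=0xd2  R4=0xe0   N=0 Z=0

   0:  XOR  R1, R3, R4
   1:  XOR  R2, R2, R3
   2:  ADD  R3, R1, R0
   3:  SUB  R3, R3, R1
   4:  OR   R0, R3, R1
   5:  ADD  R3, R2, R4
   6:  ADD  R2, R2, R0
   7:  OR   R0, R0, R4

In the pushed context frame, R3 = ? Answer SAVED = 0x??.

SAVED = 0x01

after  0: R0=0xd3 R1=0x32 R2=0xf3 R3=0xd2 R4=0xe0  N=0 Z=0
after  1: R0=0xd3 R1=0x32 R2=0x21 R3=0xd2 R4=0xe0  N=0 Z=0
after  2: R0=0xd3 R1=0x32 R2=0x21 R3=0x05 R4=0xe0  N=0 Z=0
after  3: R0=0xd3 R1=0x32 R2=0x21 R3=0xd3 R4=0xe0  N=1 Z=0
after  4: R0=0xf3 R1=0x32 R2=0x21 R3=0xd3 R4=0xe0  N=1 Z=0
after  5: R0=0xf3 R1=0x32 R2=0x21 R3=0x01 R4=0xe0  N=0 Z=0
after  6: R0=0xf3 R1=0x32 R2=0x14 R3=0x01 R4=0xe0  N=0 Z=0
-- IRQ taken; context saved, return-PC = 7 --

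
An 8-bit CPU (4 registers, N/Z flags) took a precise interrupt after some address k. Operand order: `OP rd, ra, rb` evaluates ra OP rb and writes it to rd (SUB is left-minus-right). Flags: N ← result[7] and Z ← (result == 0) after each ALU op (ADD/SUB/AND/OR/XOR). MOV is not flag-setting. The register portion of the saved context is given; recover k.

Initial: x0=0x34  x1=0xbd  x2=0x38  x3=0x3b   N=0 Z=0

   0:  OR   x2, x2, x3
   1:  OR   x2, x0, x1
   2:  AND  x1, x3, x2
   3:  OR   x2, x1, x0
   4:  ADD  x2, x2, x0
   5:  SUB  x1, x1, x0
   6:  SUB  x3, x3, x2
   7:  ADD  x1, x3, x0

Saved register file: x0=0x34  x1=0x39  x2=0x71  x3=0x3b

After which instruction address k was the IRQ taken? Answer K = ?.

K = 4

after  0: x0=0x34 x1=0xbd x2=0x3b x3=0x3b  N=0 Z=0
after  1: x0=0x34 x1=0xbd x2=0xbd x3=0x3b  N=1 Z=0
after  2: x0=0x34 x1=0x39 x2=0xbd x3=0x3b  N=0 Z=0
after  3: x0=0x34 x1=0x39 x2=0x3d x3=0x3b  N=0 Z=0
after  4: x0=0x34 x1=0x39 x2=0x71 x3=0x3b  N=0 Z=0
-- IRQ taken; context saved, return-PC = 5 --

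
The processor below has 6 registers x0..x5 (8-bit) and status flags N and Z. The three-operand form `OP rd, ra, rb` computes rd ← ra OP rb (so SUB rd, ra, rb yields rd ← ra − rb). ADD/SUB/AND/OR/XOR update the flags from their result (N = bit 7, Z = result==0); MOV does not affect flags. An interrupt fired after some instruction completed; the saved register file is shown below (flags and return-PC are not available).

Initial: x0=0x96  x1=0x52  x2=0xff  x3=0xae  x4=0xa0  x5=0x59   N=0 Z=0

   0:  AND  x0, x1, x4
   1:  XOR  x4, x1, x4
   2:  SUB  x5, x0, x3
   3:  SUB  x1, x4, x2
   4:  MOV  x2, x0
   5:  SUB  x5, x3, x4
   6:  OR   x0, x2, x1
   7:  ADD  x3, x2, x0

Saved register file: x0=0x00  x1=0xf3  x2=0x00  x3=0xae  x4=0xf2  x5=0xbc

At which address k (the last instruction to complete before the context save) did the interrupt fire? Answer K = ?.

after  0: x0=0x00 x1=0x52 x2=0xff x3=0xae x4=0xa0 x5=0x59  N=0 Z=1
after  1: x0=0x00 x1=0x52 x2=0xff x3=0xae x4=0xf2 x5=0x59  N=1 Z=0
after  2: x0=0x00 x1=0x52 x2=0xff x3=0xae x4=0xf2 x5=0x52  N=0 Z=0
after  3: x0=0x00 x1=0xf3 x2=0xff x3=0xae x4=0xf2 x5=0x52  N=1 Z=0
after  4: x0=0x00 x1=0xf3 x2=0x00 x3=0xae x4=0xf2 x5=0x52  N=1 Z=0
after  5: x0=0x00 x1=0xf3 x2=0x00 x3=0xae x4=0xf2 x5=0xbc  N=1 Z=0
-- IRQ taken; context saved, return-PC = 6 --

K = 5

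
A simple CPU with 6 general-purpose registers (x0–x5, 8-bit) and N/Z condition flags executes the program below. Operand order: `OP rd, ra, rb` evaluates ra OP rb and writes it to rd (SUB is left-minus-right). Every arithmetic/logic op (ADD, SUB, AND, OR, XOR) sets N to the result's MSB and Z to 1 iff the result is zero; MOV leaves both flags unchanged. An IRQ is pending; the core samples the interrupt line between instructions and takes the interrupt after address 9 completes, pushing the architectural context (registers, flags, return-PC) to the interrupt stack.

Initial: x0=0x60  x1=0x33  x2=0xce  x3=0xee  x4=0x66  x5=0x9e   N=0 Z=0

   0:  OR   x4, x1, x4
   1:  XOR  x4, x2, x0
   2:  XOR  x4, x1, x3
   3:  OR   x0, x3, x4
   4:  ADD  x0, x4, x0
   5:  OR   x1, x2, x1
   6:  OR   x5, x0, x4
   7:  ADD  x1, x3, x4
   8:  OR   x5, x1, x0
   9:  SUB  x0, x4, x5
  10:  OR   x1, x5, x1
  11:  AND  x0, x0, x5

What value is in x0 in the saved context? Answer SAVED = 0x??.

after  0: x0=0x60 x1=0x33 x2=0xce x3=0xee x4=0x77 x5=0x9e  N=0 Z=0
after  1: x0=0x60 x1=0x33 x2=0xce x3=0xee x4=0xae x5=0x9e  N=1 Z=0
after  2: x0=0x60 x1=0x33 x2=0xce x3=0xee x4=0xdd x5=0x9e  N=1 Z=0
after  3: x0=0xff x1=0x33 x2=0xce x3=0xee x4=0xdd x5=0x9e  N=1 Z=0
after  4: x0=0xdc x1=0x33 x2=0xce x3=0xee x4=0xdd x5=0x9e  N=1 Z=0
after  5: x0=0xdc x1=0xff x2=0xce x3=0xee x4=0xdd x5=0x9e  N=1 Z=0
after  6: x0=0xdc x1=0xff x2=0xce x3=0xee x4=0xdd x5=0xdd  N=1 Z=0
after  7: x0=0xdc x1=0xcb x2=0xce x3=0xee x4=0xdd x5=0xdd  N=1 Z=0
after  8: x0=0xdc x1=0xcb x2=0xce x3=0xee x4=0xdd x5=0xdf  N=1 Z=0
after  9: x0=0xfe x1=0xcb x2=0xce x3=0xee x4=0xdd x5=0xdf  N=1 Z=0
-- IRQ taken; context saved, return-PC = 10 --

SAVED = 0xfe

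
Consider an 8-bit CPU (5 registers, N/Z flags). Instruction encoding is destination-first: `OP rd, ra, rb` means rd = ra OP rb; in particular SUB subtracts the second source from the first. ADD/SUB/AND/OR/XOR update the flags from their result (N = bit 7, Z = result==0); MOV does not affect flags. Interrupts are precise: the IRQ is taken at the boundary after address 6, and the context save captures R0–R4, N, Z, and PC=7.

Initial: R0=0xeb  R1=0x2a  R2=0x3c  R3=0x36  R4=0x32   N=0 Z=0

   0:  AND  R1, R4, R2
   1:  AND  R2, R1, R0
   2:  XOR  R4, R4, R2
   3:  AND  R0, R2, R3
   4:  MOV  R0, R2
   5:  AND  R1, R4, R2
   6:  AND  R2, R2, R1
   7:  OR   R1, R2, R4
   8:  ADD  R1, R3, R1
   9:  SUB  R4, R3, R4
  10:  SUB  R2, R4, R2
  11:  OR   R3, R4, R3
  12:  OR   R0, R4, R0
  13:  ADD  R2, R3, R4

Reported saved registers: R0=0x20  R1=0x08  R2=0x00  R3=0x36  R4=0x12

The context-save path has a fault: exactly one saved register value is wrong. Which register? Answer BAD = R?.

BAD = R1

after  0: R0=0xeb R1=0x30 R2=0x3c R3=0x36 R4=0x32  N=0 Z=0
after  1: R0=0xeb R1=0x30 R2=0x20 R3=0x36 R4=0x32  N=0 Z=0
after  2: R0=0xeb R1=0x30 R2=0x20 R3=0x36 R4=0x12  N=0 Z=0
after  3: R0=0x20 R1=0x30 R2=0x20 R3=0x36 R4=0x12  N=0 Z=0
after  4: R0=0x20 R1=0x30 R2=0x20 R3=0x36 R4=0x12  N=0 Z=0
after  5: R0=0x20 R1=0x00 R2=0x20 R3=0x36 R4=0x12  N=0 Z=1
after  6: R0=0x20 R1=0x00 R2=0x00 R3=0x36 R4=0x12  N=0 Z=1
-- IRQ taken; context saved, return-PC = 7 --
mismatch: R1: reported 0x08 vs actual 0x00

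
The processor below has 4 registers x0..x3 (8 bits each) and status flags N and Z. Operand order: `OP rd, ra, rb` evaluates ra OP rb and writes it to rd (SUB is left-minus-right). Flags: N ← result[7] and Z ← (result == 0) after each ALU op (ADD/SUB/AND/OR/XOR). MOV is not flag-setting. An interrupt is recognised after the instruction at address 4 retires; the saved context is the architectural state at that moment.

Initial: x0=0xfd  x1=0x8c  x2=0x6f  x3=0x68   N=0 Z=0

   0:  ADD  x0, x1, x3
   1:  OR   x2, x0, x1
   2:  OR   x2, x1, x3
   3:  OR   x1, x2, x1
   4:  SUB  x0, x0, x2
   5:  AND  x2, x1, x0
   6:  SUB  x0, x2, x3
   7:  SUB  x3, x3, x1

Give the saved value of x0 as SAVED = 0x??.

after  0: x0=0xf4 x1=0x8c x2=0x6f x3=0x68  N=1 Z=0
after  1: x0=0xf4 x1=0x8c x2=0xfc x3=0x68  N=1 Z=0
after  2: x0=0xf4 x1=0x8c x2=0xec x3=0x68  N=1 Z=0
after  3: x0=0xf4 x1=0xec x2=0xec x3=0x68  N=1 Z=0
after  4: x0=0x08 x1=0xec x2=0xec x3=0x68  N=0 Z=0
-- IRQ taken; context saved, return-PC = 5 --

SAVED = 0x08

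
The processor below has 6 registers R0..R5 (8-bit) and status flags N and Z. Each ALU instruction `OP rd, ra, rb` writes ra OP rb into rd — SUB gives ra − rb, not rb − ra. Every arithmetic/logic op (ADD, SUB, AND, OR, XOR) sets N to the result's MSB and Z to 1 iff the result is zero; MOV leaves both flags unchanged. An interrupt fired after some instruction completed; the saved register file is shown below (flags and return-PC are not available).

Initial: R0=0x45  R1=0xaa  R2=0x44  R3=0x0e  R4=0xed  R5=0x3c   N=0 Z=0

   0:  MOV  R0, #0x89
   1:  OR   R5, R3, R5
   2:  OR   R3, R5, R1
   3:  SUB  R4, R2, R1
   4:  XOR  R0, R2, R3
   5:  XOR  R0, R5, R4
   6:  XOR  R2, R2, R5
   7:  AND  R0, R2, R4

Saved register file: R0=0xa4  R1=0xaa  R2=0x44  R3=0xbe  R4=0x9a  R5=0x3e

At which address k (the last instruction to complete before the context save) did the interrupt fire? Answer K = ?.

after  0: R0=0x89 R1=0xaa R2=0x44 R3=0x0e R4=0xed R5=0x3c  N=0 Z=0
after  1: R0=0x89 R1=0xaa R2=0x44 R3=0x0e R4=0xed R5=0x3e  N=0 Z=0
after  2: R0=0x89 R1=0xaa R2=0x44 R3=0xbe R4=0xed R5=0x3e  N=1 Z=0
after  3: R0=0x89 R1=0xaa R2=0x44 R3=0xbe R4=0x9a R5=0x3e  N=1 Z=0
after  4: R0=0xfa R1=0xaa R2=0x44 R3=0xbe R4=0x9a R5=0x3e  N=1 Z=0
after  5: R0=0xa4 R1=0xaa R2=0x44 R3=0xbe R4=0x9a R5=0x3e  N=1 Z=0
-- IRQ taken; context saved, return-PC = 6 --

K = 5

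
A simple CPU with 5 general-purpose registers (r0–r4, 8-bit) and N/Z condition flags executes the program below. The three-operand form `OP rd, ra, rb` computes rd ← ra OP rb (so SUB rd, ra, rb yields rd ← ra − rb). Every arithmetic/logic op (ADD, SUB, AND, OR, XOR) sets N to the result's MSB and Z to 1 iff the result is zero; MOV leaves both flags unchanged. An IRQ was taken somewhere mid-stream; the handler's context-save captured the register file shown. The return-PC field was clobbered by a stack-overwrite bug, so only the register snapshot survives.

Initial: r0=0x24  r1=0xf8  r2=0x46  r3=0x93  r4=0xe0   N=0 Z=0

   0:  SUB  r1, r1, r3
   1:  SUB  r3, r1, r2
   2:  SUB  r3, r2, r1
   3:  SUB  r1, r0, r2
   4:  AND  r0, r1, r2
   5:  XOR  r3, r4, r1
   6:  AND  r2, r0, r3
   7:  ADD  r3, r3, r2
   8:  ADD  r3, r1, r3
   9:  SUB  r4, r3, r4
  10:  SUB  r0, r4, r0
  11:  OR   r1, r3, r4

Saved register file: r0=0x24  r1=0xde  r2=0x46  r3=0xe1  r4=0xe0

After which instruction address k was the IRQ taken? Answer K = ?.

after  0: r0=0x24 r1=0x65 r2=0x46 r3=0x93 r4=0xe0  N=0 Z=0
after  1: r0=0x24 r1=0x65 r2=0x46 r3=0x1f r4=0xe0  N=0 Z=0
after  2: r0=0x24 r1=0x65 r2=0x46 r3=0xe1 r4=0xe0  N=1 Z=0
after  3: r0=0x24 r1=0xde r2=0x46 r3=0xe1 r4=0xe0  N=1 Z=0
-- IRQ taken; context saved, return-PC = 4 --

K = 3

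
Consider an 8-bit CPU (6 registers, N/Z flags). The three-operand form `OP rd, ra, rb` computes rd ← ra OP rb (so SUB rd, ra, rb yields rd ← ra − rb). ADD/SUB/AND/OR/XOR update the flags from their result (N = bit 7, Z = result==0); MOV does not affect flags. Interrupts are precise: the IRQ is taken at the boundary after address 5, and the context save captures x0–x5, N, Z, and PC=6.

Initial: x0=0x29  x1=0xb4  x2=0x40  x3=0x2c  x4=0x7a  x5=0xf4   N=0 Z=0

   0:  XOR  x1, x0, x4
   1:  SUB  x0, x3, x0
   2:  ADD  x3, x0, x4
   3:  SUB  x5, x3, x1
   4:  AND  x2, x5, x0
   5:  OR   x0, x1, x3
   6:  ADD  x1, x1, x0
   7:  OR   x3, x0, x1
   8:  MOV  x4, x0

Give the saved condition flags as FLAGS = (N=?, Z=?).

FLAGS = (N=0, Z=0)

after  0: x0=0x29 x1=0x53 x2=0x40 x3=0x2c x4=0x7a x5=0xf4  N=0 Z=0
after  1: x0=0x03 x1=0x53 x2=0x40 x3=0x2c x4=0x7a x5=0xf4  N=0 Z=0
after  2: x0=0x03 x1=0x53 x2=0x40 x3=0x7d x4=0x7a x5=0xf4  N=0 Z=0
after  3: x0=0x03 x1=0x53 x2=0x40 x3=0x7d x4=0x7a x5=0x2a  N=0 Z=0
after  4: x0=0x03 x1=0x53 x2=0x02 x3=0x7d x4=0x7a x5=0x2a  N=0 Z=0
after  5: x0=0x7f x1=0x53 x2=0x02 x3=0x7d x4=0x7a x5=0x2a  N=0 Z=0
-- IRQ taken; context saved, return-PC = 6 --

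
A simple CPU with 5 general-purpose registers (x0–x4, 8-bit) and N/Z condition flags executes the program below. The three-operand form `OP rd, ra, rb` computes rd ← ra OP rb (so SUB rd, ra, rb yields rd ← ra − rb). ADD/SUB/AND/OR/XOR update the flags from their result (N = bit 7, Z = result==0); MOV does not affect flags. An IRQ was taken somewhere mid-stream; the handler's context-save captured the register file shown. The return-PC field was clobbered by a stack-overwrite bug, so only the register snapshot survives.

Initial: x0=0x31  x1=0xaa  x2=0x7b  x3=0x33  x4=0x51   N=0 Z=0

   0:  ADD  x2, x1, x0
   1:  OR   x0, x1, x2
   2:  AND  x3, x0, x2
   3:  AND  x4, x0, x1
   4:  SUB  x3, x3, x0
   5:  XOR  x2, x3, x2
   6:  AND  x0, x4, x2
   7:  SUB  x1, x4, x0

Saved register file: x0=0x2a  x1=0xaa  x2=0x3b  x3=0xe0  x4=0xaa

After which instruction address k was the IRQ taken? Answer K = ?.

after  0: x0=0x31 x1=0xaa x2=0xdb x3=0x33 x4=0x51  N=1 Z=0
after  1: x0=0xfb x1=0xaa x2=0xdb x3=0x33 x4=0x51  N=1 Z=0
after  2: x0=0xfb x1=0xaa x2=0xdb x3=0xdb x4=0x51  N=1 Z=0
after  3: x0=0xfb x1=0xaa x2=0xdb x3=0xdb x4=0xaa  N=1 Z=0
after  4: x0=0xfb x1=0xaa x2=0xdb x3=0xe0 x4=0xaa  N=1 Z=0
after  5: x0=0xfb x1=0xaa x2=0x3b x3=0xe0 x4=0xaa  N=0 Z=0
after  6: x0=0x2a x1=0xaa x2=0x3b x3=0xe0 x4=0xaa  N=0 Z=0
-- IRQ taken; context saved, return-PC = 7 --

K = 6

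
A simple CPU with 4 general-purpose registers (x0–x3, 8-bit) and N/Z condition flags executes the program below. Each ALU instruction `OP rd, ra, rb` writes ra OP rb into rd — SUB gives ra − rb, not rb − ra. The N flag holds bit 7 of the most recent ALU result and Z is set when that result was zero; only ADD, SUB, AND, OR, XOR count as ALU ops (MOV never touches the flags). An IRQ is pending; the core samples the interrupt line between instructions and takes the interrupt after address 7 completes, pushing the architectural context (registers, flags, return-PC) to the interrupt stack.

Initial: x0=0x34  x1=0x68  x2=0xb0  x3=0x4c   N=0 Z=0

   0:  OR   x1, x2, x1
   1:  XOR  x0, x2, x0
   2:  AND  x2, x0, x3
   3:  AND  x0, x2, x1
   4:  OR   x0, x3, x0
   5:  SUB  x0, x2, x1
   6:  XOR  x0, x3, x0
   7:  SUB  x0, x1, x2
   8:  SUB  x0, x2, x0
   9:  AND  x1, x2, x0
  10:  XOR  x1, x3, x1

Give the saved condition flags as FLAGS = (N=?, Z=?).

FLAGS = (N=1, Z=0)

after  0: x0=0x34 x1=0xf8 x2=0xb0 x3=0x4c  N=1 Z=0
after  1: x0=0x84 x1=0xf8 x2=0xb0 x3=0x4c  N=1 Z=0
after  2: x0=0x84 x1=0xf8 x2=0x04 x3=0x4c  N=0 Z=0
after  3: x0=0x00 x1=0xf8 x2=0x04 x3=0x4c  N=0 Z=1
after  4: x0=0x4c x1=0xf8 x2=0x04 x3=0x4c  N=0 Z=0
after  5: x0=0x0c x1=0xf8 x2=0x04 x3=0x4c  N=0 Z=0
after  6: x0=0x40 x1=0xf8 x2=0x04 x3=0x4c  N=0 Z=0
after  7: x0=0xf4 x1=0xf8 x2=0x04 x3=0x4c  N=1 Z=0
-- IRQ taken; context saved, return-PC = 8 --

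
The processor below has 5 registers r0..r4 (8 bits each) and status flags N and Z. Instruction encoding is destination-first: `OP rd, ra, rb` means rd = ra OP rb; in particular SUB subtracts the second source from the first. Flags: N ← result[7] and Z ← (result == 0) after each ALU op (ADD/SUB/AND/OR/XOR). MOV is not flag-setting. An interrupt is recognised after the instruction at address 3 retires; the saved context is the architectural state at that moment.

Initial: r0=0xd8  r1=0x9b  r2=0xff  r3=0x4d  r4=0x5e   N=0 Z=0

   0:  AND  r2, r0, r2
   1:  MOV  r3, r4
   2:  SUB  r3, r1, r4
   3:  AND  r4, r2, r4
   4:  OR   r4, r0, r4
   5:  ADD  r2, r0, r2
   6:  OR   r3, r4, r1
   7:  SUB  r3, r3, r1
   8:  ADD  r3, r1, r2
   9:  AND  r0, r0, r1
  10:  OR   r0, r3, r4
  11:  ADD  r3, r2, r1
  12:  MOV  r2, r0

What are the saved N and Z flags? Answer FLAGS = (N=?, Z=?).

after  0: r0=0xd8 r1=0x9b r2=0xd8 r3=0x4d r4=0x5e  N=1 Z=0
after  1: r0=0xd8 r1=0x9b r2=0xd8 r3=0x5e r4=0x5e  N=1 Z=0
after  2: r0=0xd8 r1=0x9b r2=0xd8 r3=0x3d r4=0x5e  N=0 Z=0
after  3: r0=0xd8 r1=0x9b r2=0xd8 r3=0x3d r4=0x58  N=0 Z=0
-- IRQ taken; context saved, return-PC = 4 --

FLAGS = (N=0, Z=0)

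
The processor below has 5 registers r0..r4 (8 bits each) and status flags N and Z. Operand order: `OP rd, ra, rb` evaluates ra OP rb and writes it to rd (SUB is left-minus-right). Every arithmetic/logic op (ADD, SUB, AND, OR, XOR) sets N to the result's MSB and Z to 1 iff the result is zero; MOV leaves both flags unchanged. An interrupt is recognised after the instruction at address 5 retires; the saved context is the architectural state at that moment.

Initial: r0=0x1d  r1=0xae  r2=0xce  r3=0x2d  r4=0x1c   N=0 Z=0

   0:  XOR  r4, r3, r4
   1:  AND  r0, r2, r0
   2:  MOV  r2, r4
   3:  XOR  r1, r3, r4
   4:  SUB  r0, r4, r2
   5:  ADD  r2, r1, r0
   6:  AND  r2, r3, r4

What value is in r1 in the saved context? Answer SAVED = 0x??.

after  0: r0=0x1d r1=0xae r2=0xce r3=0x2d r4=0x31  N=0 Z=0
after  1: r0=0x0c r1=0xae r2=0xce r3=0x2d r4=0x31  N=0 Z=0
after  2: r0=0x0c r1=0xae r2=0x31 r3=0x2d r4=0x31  N=0 Z=0
after  3: r0=0x0c r1=0x1c r2=0x31 r3=0x2d r4=0x31  N=0 Z=0
after  4: r0=0x00 r1=0x1c r2=0x31 r3=0x2d r4=0x31  N=0 Z=1
after  5: r0=0x00 r1=0x1c r2=0x1c r3=0x2d r4=0x31  N=0 Z=0
-- IRQ taken; context saved, return-PC = 6 --

SAVED = 0x1c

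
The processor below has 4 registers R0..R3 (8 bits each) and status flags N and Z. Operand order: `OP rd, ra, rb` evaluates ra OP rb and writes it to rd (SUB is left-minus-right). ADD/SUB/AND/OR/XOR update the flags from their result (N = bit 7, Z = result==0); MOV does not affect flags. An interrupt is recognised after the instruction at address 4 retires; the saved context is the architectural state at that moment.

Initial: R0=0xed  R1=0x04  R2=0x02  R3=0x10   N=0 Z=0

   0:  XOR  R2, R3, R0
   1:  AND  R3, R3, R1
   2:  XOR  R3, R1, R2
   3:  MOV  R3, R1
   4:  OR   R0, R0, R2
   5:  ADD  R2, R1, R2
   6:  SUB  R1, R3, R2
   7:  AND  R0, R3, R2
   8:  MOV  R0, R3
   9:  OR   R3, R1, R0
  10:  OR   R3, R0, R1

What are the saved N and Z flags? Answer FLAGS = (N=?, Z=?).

after  0: R0=0xed R1=0x04 R2=0xfd R3=0x10  N=1 Z=0
after  1: R0=0xed R1=0x04 R2=0xfd R3=0x00  N=0 Z=1
after  2: R0=0xed R1=0x04 R2=0xfd R3=0xf9  N=1 Z=0
after  3: R0=0xed R1=0x04 R2=0xfd R3=0x04  N=1 Z=0
after  4: R0=0xfd R1=0x04 R2=0xfd R3=0x04  N=1 Z=0
-- IRQ taken; context saved, return-PC = 5 --

FLAGS = (N=1, Z=0)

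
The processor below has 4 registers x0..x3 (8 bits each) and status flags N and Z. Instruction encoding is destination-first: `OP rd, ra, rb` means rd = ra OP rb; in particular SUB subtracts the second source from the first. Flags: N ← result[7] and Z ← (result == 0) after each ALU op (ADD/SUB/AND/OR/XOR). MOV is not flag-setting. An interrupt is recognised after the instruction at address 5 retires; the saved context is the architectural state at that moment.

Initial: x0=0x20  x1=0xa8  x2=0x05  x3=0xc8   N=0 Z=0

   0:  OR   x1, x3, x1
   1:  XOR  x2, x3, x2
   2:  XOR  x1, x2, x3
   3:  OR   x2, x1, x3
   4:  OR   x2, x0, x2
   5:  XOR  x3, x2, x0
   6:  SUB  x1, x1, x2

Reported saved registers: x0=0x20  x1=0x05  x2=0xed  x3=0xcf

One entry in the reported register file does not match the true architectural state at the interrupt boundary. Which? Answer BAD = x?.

BAD = x3

after  0: x0=0x20 x1=0xe8 x2=0x05 x3=0xc8  N=1 Z=0
after  1: x0=0x20 x1=0xe8 x2=0xcd x3=0xc8  N=1 Z=0
after  2: x0=0x20 x1=0x05 x2=0xcd x3=0xc8  N=0 Z=0
after  3: x0=0x20 x1=0x05 x2=0xcd x3=0xc8  N=1 Z=0
after  4: x0=0x20 x1=0x05 x2=0xed x3=0xc8  N=1 Z=0
after  5: x0=0x20 x1=0x05 x2=0xed x3=0xcd  N=1 Z=0
-- IRQ taken; context saved, return-PC = 6 --
mismatch: x3: reported 0xcf vs actual 0xcd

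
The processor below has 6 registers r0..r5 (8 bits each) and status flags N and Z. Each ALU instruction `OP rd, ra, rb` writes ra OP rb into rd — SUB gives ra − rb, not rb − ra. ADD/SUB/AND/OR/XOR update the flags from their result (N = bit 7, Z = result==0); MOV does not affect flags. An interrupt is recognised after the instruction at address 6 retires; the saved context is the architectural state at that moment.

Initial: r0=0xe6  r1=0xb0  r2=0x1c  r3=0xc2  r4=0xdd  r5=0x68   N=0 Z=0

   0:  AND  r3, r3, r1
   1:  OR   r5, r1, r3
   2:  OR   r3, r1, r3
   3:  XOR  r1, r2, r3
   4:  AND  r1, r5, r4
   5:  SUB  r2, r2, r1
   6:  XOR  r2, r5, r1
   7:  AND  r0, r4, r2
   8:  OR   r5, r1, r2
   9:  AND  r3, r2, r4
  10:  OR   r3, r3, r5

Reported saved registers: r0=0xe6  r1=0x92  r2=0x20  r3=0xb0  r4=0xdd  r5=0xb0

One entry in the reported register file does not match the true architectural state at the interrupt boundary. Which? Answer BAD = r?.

after  0: r0=0xe6 r1=0xb0 r2=0x1c r3=0x80 r4=0xdd r5=0x68  N=1 Z=0
after  1: r0=0xe6 r1=0xb0 r2=0x1c r3=0x80 r4=0xdd r5=0xb0  N=1 Z=0
after  2: r0=0xe6 r1=0xb0 r2=0x1c r3=0xb0 r4=0xdd r5=0xb0  N=1 Z=0
after  3: r0=0xe6 r1=0xac r2=0x1c r3=0xb0 r4=0xdd r5=0xb0  N=1 Z=0
after  4: r0=0xe6 r1=0x90 r2=0x1c r3=0xb0 r4=0xdd r5=0xb0  N=1 Z=0
after  5: r0=0xe6 r1=0x90 r2=0x8c r3=0xb0 r4=0xdd r5=0xb0  N=1 Z=0
after  6: r0=0xe6 r1=0x90 r2=0x20 r3=0xb0 r4=0xdd r5=0xb0  N=0 Z=0
-- IRQ taken; context saved, return-PC = 7 --
mismatch: r1: reported 0x92 vs actual 0x90

BAD = r1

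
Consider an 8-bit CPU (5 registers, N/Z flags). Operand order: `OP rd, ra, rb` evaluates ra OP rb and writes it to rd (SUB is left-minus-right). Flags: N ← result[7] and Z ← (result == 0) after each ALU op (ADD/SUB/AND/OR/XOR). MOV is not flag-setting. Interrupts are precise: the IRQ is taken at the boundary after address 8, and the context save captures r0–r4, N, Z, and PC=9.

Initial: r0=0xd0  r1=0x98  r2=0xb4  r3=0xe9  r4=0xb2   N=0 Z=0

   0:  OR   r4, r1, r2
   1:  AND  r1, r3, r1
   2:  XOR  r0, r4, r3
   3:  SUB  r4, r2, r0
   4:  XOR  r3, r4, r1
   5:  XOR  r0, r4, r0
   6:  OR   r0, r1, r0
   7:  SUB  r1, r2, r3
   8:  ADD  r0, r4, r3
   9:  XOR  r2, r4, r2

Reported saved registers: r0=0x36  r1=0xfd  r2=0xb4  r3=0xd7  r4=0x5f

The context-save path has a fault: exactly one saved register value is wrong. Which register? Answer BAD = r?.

BAD = r1

after  0: r0=0xd0 r1=0x98 r2=0xb4 r3=0xe9 r4=0xbc  N=1 Z=0
after  1: r0=0xd0 r1=0x88 r2=0xb4 r3=0xe9 r4=0xbc  N=1 Z=0
after  2: r0=0x55 r1=0x88 r2=0xb4 r3=0xe9 r4=0xbc  N=0 Z=0
after  3: r0=0x55 r1=0x88 r2=0xb4 r3=0xe9 r4=0x5f  N=0 Z=0
after  4: r0=0x55 r1=0x88 r2=0xb4 r3=0xd7 r4=0x5f  N=1 Z=0
after  5: r0=0x0a r1=0x88 r2=0xb4 r3=0xd7 r4=0x5f  N=0 Z=0
after  6: r0=0x8a r1=0x88 r2=0xb4 r3=0xd7 r4=0x5f  N=1 Z=0
after  7: r0=0x8a r1=0xdd r2=0xb4 r3=0xd7 r4=0x5f  N=1 Z=0
after  8: r0=0x36 r1=0xdd r2=0xb4 r3=0xd7 r4=0x5f  N=0 Z=0
-- IRQ taken; context saved, return-PC = 9 --
mismatch: r1: reported 0xfd vs actual 0xdd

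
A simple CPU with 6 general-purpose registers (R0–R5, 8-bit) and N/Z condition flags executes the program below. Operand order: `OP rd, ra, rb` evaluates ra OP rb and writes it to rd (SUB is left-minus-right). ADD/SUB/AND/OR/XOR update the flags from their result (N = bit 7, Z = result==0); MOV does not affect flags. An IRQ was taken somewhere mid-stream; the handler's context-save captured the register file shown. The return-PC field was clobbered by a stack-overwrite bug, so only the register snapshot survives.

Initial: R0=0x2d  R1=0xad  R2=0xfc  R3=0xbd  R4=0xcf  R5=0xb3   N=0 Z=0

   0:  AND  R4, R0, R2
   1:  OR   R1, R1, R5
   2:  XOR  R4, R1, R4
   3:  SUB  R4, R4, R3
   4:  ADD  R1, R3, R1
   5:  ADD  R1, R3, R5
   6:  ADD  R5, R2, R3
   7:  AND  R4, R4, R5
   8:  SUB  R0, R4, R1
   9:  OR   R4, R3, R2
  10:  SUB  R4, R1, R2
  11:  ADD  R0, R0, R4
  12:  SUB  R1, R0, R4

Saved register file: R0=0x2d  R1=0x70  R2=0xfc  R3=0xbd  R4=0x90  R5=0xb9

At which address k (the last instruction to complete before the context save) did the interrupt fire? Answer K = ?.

K = 7

after  0: R0=0x2d R1=0xad R2=0xfc R3=0xbd R4=0x2c R5=0xb3  N=0 Z=0
after  1: R0=0x2d R1=0xbf R2=0xfc R3=0xbd R4=0x2c R5=0xb3  N=1 Z=0
after  2: R0=0x2d R1=0xbf R2=0xfc R3=0xbd R4=0x93 R5=0xb3  N=1 Z=0
after  3: R0=0x2d R1=0xbf R2=0xfc R3=0xbd R4=0xd6 R5=0xb3  N=1 Z=0
after  4: R0=0x2d R1=0x7c R2=0xfc R3=0xbd R4=0xd6 R5=0xb3  N=0 Z=0
after  5: R0=0x2d R1=0x70 R2=0xfc R3=0xbd R4=0xd6 R5=0xb3  N=0 Z=0
after  6: R0=0x2d R1=0x70 R2=0xfc R3=0xbd R4=0xd6 R5=0xb9  N=1 Z=0
after  7: R0=0x2d R1=0x70 R2=0xfc R3=0xbd R4=0x90 R5=0xb9  N=1 Z=0
-- IRQ taken; context saved, return-PC = 8 --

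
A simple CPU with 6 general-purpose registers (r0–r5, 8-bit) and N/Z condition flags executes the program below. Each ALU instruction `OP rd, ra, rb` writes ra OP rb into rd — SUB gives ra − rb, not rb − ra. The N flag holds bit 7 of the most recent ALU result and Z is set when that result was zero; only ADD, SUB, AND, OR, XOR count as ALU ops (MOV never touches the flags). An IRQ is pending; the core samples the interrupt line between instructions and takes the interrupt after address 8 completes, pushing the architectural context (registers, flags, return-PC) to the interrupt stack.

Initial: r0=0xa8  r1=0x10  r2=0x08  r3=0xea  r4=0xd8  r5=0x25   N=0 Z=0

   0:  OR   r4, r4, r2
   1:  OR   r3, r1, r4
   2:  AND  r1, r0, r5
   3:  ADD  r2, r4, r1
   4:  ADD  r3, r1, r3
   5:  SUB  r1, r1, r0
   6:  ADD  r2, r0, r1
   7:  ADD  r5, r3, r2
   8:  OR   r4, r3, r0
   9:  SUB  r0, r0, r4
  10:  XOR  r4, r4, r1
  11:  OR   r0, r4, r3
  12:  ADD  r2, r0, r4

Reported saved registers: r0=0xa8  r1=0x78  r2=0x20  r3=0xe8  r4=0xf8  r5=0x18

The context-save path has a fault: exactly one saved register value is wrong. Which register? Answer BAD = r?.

after  0: r0=0xa8 r1=0x10 r2=0x08 r3=0xea r4=0xd8 r5=0x25  N=1 Z=0
after  1: r0=0xa8 r1=0x10 r2=0x08 r3=0xd8 r4=0xd8 r5=0x25  N=1 Z=0
after  2: r0=0xa8 r1=0x20 r2=0x08 r3=0xd8 r4=0xd8 r5=0x25  N=0 Z=0
after  3: r0=0xa8 r1=0x20 r2=0xf8 r3=0xd8 r4=0xd8 r5=0x25  N=1 Z=0
after  4: r0=0xa8 r1=0x20 r2=0xf8 r3=0xf8 r4=0xd8 r5=0x25  N=1 Z=0
after  5: r0=0xa8 r1=0x78 r2=0xf8 r3=0xf8 r4=0xd8 r5=0x25  N=0 Z=0
after  6: r0=0xa8 r1=0x78 r2=0x20 r3=0xf8 r4=0xd8 r5=0x25  N=0 Z=0
after  7: r0=0xa8 r1=0x78 r2=0x20 r3=0xf8 r4=0xd8 r5=0x18  N=0 Z=0
after  8: r0=0xa8 r1=0x78 r2=0x20 r3=0xf8 r4=0xf8 r5=0x18  N=1 Z=0
-- IRQ taken; context saved, return-PC = 9 --
mismatch: r3: reported 0xe8 vs actual 0xf8

BAD = r3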